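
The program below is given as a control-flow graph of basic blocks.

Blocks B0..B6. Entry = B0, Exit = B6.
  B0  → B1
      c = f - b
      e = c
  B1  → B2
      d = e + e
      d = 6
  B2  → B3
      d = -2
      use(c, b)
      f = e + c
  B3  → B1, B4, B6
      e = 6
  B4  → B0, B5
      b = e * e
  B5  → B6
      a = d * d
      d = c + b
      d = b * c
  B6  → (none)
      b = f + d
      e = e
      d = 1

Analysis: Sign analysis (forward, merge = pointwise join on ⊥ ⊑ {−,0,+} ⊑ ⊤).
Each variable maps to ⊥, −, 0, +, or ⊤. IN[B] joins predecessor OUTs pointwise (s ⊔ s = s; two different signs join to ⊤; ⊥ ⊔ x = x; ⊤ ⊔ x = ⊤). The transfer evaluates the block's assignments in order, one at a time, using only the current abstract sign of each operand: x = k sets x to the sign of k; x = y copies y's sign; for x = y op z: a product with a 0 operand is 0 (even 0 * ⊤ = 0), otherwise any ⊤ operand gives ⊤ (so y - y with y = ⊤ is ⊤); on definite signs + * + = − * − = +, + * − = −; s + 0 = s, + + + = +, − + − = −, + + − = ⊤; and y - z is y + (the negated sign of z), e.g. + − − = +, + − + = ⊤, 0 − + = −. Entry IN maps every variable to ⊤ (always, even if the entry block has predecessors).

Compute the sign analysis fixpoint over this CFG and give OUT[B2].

Converged values:
  B0:   IN=(all ⊤)   OUT=(all ⊤)
  B1:   IN=(all ⊤)   OUT={d:+; rest ⊤}
  B2:   IN={d:+; rest ⊤}   OUT={d:-; rest ⊤}
  B3:   IN={d:-; rest ⊤}   OUT={d:-, e:+; rest ⊤}
  B4:   IN={d:-, e:+; rest ⊤}   OUT={b:+, d:-, e:+; rest ⊤}
  B5:   IN={b:+, d:-, e:+; rest ⊤}   OUT={a:+, b:+, e:+; rest ⊤}
  B6:   IN={e:+; rest ⊤}   OUT={d:+, e:+; rest ⊤}

Merge at B2: IN[B2] = OUT[B1] = {a: ⊤, b: ⊤, c: ⊤, d: +, e: ⊤, f: ⊤}
Applying B2's transfer function to that IN value gives OUT[B2] (row B2 above).

Answer: {a: ⊤, b: ⊤, c: ⊤, d: -, e: ⊤, f: ⊤}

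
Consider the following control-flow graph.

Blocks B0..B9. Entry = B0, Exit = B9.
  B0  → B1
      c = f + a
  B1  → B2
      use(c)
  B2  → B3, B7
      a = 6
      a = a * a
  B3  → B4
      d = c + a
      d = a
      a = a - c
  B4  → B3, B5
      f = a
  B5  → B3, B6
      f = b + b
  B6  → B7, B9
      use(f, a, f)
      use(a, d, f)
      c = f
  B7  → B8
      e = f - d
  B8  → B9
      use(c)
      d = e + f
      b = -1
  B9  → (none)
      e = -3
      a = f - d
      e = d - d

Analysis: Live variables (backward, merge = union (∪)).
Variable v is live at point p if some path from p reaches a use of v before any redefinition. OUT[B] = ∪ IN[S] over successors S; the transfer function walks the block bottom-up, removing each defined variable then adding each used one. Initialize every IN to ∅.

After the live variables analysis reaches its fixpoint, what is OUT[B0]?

Fixpoint table:
  B0:   IN={a, b, d, f}   OUT={b, c, d, f}
  B1:   IN={b, c, d, f}   OUT={b, c, d, f}
  B2:   IN={b, c, d, f}   OUT={a, b, c, d, f}
  B3:   IN={a, b, c}   OUT={a, b, c, d}
  B4:   IN={a, b, c, d}   OUT={a, b, c, d}
  B5:   IN={a, b, c, d}   OUT={a, b, c, d, f}
  B6:   IN={a, d, f}   OUT={c, d, f}
  B7:   IN={c, d, f}   OUT={c, e, f}
  B8:   IN={c, e, f}   OUT={d, f}
  B9:   IN={d, f}   OUT={}

Merge at B0: OUT[B0] = IN[B1] = {b, c, d, f}

Answer: {b, c, d, f}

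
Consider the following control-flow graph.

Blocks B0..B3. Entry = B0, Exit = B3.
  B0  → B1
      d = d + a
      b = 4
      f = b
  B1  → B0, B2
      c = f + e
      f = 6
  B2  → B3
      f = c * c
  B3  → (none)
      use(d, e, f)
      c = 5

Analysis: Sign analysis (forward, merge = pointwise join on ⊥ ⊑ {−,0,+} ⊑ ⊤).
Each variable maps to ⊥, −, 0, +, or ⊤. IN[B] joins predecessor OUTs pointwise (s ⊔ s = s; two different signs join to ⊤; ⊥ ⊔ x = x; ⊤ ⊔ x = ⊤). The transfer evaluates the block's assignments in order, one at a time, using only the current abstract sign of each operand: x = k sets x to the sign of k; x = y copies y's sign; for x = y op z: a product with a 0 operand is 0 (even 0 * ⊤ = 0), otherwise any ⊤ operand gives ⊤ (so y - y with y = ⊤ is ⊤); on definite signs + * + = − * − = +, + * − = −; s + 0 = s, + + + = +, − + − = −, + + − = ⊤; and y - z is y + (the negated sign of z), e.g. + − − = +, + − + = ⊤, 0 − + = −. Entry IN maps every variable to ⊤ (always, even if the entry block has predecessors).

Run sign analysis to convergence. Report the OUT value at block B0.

Answer: {a: ⊤, b: +, c: ⊤, d: ⊤, e: ⊤, f: +}

Trace:
Per-block solution:
  B0:   IN=(all ⊤)   OUT={b:+, f:+; rest ⊤}
  B1:   IN={b:+, f:+; rest ⊤}   OUT={b:+, f:+; rest ⊤}
  B2:   IN={b:+, f:+; rest ⊤}   OUT={b:+; rest ⊤}
  B3:   IN={b:+; rest ⊤}   OUT={b:+, c:+; rest ⊤}

Merge at B0 (entry node, so the boundary value (all ⊤) is joined with the incoming edge(s)): IN[B0] = (all ⊤) ⊔ OUT[B1] = {a: ⊤, b: ⊤, c: ⊤, d: ⊤, e: ⊤, f: ⊤}
Applying B0's transfer function to that IN value gives OUT[B0] (row B0 above).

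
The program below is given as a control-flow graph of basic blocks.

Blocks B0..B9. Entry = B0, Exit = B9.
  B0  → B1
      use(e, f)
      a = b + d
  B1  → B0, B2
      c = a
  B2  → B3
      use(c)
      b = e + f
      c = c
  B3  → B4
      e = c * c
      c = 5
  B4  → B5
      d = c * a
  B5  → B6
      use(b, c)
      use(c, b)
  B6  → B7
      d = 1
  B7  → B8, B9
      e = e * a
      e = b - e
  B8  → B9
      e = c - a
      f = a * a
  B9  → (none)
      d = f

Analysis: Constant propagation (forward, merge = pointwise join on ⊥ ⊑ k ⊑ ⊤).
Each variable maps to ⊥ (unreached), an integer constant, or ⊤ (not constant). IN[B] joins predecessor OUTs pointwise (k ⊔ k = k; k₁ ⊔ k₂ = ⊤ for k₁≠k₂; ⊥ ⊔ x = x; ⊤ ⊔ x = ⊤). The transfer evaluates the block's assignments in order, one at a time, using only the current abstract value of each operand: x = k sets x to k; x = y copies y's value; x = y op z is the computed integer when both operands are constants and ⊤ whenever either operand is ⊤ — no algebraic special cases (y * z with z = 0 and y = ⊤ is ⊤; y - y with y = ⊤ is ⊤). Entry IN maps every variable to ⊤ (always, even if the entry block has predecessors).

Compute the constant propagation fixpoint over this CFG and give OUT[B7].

Per-block solution:
  B0:  IN=(all ⊤)  OUT=(all ⊤)
  B1:  IN=(all ⊤)  OUT=(all ⊤)
  B2:  IN=(all ⊤)  OUT=(all ⊤)
  B3:  IN=(all ⊤)  OUT={c:5; rest ⊤}
  B4:  IN={c:5; rest ⊤}  OUT={c:5; rest ⊤}
  B5:  IN={c:5; rest ⊤}  OUT={c:5; rest ⊤}
  B6:  IN={c:5; rest ⊤}  OUT={c:5, d:1; rest ⊤}
  B7:  IN={c:5, d:1; rest ⊤}  OUT={c:5, d:1; rest ⊤}
  B8:  IN={c:5, d:1; rest ⊤}  OUT={c:5, d:1; rest ⊤}
  B9:  IN={c:5, d:1; rest ⊤}  OUT={c:5; rest ⊤}

Merge at B7: IN[B7] = OUT[B6] = {a: ⊤, b: ⊤, c: 5, d: 1, e: ⊤, f: ⊤}
Applying B7's transfer function to that IN value gives OUT[B7] (row B7 above).

Answer: {a: ⊤, b: ⊤, c: 5, d: 1, e: ⊤, f: ⊤}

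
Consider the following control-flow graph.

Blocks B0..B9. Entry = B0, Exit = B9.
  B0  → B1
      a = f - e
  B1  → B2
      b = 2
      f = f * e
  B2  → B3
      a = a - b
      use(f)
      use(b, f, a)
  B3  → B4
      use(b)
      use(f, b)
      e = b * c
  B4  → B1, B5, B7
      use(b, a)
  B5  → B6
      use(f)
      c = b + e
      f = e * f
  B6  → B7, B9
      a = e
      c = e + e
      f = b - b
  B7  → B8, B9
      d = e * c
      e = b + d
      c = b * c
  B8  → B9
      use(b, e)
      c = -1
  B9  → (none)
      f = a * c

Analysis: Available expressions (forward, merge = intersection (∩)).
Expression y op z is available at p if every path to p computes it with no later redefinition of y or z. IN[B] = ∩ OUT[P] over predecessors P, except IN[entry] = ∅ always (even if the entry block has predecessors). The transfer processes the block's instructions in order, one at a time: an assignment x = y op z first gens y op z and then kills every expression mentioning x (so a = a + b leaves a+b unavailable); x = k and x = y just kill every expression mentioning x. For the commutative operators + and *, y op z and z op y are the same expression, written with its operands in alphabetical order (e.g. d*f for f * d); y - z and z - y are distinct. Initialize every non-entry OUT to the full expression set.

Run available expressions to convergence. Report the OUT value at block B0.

Answer: {f-e}

Derivation:
Per-block solution:
  B0:  IN={}  OUT={f-e}
  B1:  IN={}  OUT={}
  B2:  IN={}  OUT={}
  B3:  IN={}  OUT={b*c}
  B4:  IN={b*c}  OUT={b*c}
  B5:  IN={b*c}  OUT={b+e}
  B6:  IN={b+e}  OUT={b+e, b-b, e+e}
  B7:  IN={}  OUT={b+d}
  B8:  IN={b+d}  OUT={b+d}
  B9:  IN={}  OUT={a*c}

B0 is the boundary node: IN[B0] = {}
Applying B0's transfer function to that IN value gives OUT[B0] (row B0 above).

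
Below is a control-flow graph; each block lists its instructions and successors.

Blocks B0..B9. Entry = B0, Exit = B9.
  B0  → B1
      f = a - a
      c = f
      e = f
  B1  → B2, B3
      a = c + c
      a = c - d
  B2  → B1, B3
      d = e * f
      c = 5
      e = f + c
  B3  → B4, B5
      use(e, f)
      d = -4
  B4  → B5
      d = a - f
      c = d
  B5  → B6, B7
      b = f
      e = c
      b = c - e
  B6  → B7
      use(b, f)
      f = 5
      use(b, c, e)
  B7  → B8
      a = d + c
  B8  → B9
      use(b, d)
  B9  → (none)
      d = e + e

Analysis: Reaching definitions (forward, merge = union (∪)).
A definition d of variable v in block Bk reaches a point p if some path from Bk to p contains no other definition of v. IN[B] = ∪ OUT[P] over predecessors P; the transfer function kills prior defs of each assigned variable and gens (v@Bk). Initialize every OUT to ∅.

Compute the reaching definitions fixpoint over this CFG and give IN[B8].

Per-block solution:
  B0:   IN={}   OUT={c@B0, e@B0, f@B0}
  B1:   IN={a@B1, c@B0, c@B2, d@B2, e@B0, e@B2, f@B0}   OUT={a@B1, c@B0, c@B2, d@B2, e@B0, e@B2, f@B0}
  B2:   IN={a@B1, c@B0, c@B2, d@B2, e@B0, e@B2, f@B0}   OUT={a@B1, c@B2, d@B2, e@B2, f@B0}
  B3:   IN={a@B1, c@B0, c@B2, d@B2, e@B0, e@B2, f@B0}   OUT={a@B1, c@B0, c@B2, d@B3, e@B0, e@B2, f@B0}
  B4:   IN={a@B1, c@B0, c@B2, d@B3, e@B0, e@B2, f@B0}   OUT={a@B1, c@B4, d@B4, e@B0, e@B2, f@B0}
  B5:   IN={a@B1, c@B0, c@B2, c@B4, d@B3, d@B4, e@B0, e@B2, f@B0}   OUT={a@B1, b@B5, c@B0, c@B2, c@B4, d@B3, d@B4, e@B5, f@B0}
  B6:   IN={a@B1, b@B5, c@B0, c@B2, c@B4, d@B3, d@B4, e@B5, f@B0}   OUT={a@B1, b@B5, c@B0, c@B2, c@B4, d@B3, d@B4, e@B5, f@B6}
  B7:   IN={a@B1, b@B5, c@B0, c@B2, c@B4, d@B3, d@B4, e@B5, f@B0, f@B6}   OUT={a@B7, b@B5, c@B0, c@B2, c@B4, d@B3, d@B4, e@B5, f@B0, f@B6}
  B8:   IN={a@B7, b@B5, c@B0, c@B2, c@B4, d@B3, d@B4, e@B5, f@B0, f@B6}   OUT={a@B7, b@B5, c@B0, c@B2, c@B4, d@B3, d@B4, e@B5, f@B0, f@B6}
  B9:   IN={a@B7, b@B5, c@B0, c@B2, c@B4, d@B3, d@B4, e@B5, f@B0, f@B6}   OUT={a@B7, b@B5, c@B0, c@B2, c@B4, d@B9, e@B5, f@B0, f@B6}

Merge at B8: IN[B8] = OUT[B7] = {a@B7, b@B5, c@B0, c@B2, c@B4, d@B3, d@B4, e@B5, f@B0, f@B6}

Answer: {a@B7, b@B5, c@B0, c@B2, c@B4, d@B3, d@B4, e@B5, f@B0, f@B6}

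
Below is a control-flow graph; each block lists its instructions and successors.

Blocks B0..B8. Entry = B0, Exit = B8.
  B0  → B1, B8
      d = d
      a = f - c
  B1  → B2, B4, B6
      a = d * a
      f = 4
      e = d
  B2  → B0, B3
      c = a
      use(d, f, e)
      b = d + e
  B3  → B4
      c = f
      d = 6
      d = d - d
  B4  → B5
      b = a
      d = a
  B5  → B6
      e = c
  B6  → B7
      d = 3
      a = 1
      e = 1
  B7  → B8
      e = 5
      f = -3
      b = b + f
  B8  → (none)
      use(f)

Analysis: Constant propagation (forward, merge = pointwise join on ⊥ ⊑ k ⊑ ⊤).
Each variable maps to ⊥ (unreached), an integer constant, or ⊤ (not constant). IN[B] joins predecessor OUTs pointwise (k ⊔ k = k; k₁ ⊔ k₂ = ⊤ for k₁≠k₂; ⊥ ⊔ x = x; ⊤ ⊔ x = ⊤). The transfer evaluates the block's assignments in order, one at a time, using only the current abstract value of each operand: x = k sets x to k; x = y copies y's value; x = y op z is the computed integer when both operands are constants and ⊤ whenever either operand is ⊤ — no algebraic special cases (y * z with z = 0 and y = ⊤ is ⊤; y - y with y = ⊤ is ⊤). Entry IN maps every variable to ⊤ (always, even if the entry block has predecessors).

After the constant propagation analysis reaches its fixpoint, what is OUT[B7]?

Converged values:
  B0: | IN=(all ⊤) | OUT=(all ⊤)
  B1: | IN=(all ⊤) | OUT={f:4; rest ⊤}
  B2: | IN={f:4; rest ⊤} | OUT={f:4; rest ⊤}
  B3: | IN={f:4; rest ⊤} | OUT={c:4, d:0, f:4; rest ⊤}
  B4: | IN={f:4; rest ⊤} | OUT={f:4; rest ⊤}
  B5: | IN={f:4; rest ⊤} | OUT={f:4; rest ⊤}
  B6: | IN={f:4; rest ⊤} | OUT={a:1, d:3, e:1, f:4; rest ⊤}
  B7: | IN={a:1, d:3, e:1, f:4; rest ⊤} | OUT={a:1, d:3, e:5, f:-3; rest ⊤}
  B8: | IN=(all ⊤) | OUT=(all ⊤)

Merge at B7: IN[B7] = OUT[B6] = {a: 1, b: ⊤, c: ⊤, d: 3, e: 1, f: 4}
Applying B7's transfer function to that IN value gives OUT[B7] (row B7 above).

Answer: {a: 1, b: ⊤, c: ⊤, d: 3, e: 5, f: -3}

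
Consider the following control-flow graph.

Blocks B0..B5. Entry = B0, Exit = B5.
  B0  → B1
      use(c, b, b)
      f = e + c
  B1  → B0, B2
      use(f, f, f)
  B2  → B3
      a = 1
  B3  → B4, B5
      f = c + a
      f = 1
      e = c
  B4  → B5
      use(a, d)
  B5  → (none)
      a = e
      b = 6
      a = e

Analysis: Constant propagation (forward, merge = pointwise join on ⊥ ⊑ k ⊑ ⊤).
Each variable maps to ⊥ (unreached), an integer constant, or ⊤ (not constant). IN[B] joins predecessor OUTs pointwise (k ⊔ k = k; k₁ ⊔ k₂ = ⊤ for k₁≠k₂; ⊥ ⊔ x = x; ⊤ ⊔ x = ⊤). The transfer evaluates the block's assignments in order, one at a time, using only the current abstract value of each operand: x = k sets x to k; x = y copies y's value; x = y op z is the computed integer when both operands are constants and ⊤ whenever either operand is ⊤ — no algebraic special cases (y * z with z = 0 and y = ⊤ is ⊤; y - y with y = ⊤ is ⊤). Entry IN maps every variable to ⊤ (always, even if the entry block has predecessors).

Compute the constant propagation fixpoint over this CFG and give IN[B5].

Converged values:
  B0:  IN=(all ⊤)  OUT=(all ⊤)
  B1:  IN=(all ⊤)  OUT=(all ⊤)
  B2:  IN=(all ⊤)  OUT={a:1; rest ⊤}
  B3:  IN={a:1; rest ⊤}  OUT={a:1, f:1; rest ⊤}
  B4:  IN={a:1, f:1; rest ⊤}  OUT={a:1, f:1; rest ⊤}
  B5:  IN={a:1, f:1; rest ⊤}  OUT={b:6, f:1; rest ⊤}

Merge at B5: IN[B5] = OUT[B3] ⊔ OUT[B4] = {a: 1, b: ⊤, c: ⊤, d: ⊤, e: ⊤, f: 1}

Answer: {a: 1, b: ⊤, c: ⊤, d: ⊤, e: ⊤, f: 1}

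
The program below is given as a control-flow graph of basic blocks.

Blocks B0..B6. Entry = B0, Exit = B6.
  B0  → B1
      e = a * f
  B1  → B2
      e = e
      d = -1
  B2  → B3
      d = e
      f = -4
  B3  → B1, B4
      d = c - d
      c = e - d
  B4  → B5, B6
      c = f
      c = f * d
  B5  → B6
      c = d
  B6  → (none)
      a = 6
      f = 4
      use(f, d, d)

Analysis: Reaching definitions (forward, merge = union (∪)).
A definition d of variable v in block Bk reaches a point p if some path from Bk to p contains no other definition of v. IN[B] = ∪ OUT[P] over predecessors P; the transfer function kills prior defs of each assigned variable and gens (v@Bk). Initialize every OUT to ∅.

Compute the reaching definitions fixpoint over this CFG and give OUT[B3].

Converged values:
  B0:  IN={}  OUT={e@B0}
  B1:  IN={c@B3, d@B3, e@B0, e@B1, f@B2}  OUT={c@B3, d@B1, e@B1, f@B2}
  B2:  IN={c@B3, d@B1, e@B1, f@B2}  OUT={c@B3, d@B2, e@B1, f@B2}
  B3:  IN={c@B3, d@B2, e@B1, f@B2}  OUT={c@B3, d@B3, e@B1, f@B2}
  B4:  IN={c@B3, d@B3, e@B1, f@B2}  OUT={c@B4, d@B3, e@B1, f@B2}
  B5:  IN={c@B4, d@B3, e@B1, f@B2}  OUT={c@B5, d@B3, e@B1, f@B2}
  B6:  IN={c@B4, c@B5, d@B3, e@B1, f@B2}  OUT={a@B6, c@B4, c@B5, d@B3, e@B1, f@B6}

Merge at B3: IN[B3] = OUT[B2] = {c@B3, d@B2, e@B1, f@B2}
Applying B3's transfer function to that IN value gives OUT[B3] (row B3 above).

Answer: {c@B3, d@B3, e@B1, f@B2}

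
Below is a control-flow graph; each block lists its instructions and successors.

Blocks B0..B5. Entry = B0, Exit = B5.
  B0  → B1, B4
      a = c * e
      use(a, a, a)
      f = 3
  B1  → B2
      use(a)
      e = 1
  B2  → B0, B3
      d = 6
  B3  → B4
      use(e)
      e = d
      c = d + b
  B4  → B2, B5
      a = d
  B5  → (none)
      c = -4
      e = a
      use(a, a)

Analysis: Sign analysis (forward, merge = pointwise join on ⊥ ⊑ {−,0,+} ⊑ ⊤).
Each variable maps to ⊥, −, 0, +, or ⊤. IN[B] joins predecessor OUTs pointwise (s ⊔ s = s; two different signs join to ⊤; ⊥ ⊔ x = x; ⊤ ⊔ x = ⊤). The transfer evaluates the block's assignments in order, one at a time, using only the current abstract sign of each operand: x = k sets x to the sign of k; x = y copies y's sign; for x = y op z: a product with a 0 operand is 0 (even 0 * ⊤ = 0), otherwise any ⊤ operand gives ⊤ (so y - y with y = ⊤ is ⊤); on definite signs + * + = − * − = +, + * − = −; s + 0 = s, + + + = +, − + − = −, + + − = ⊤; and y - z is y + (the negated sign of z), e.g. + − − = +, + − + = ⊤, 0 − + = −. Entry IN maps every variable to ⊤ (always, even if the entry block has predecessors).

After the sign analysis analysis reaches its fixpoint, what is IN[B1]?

Fixpoint table:
  B0:  IN=(all ⊤)  OUT={f:+; rest ⊤}
  B1:  IN={f:+; rest ⊤}  OUT={e:+, f:+; rest ⊤}
  B2:  IN={f:+; rest ⊤}  OUT={d:+, f:+; rest ⊤}
  B3:  IN={d:+, f:+; rest ⊤}  OUT={d:+, e:+, f:+; rest ⊤}
  B4:  IN={f:+; rest ⊤}  OUT={f:+; rest ⊤}
  B5:  IN={f:+; rest ⊤}  OUT={c:-, f:+; rest ⊤}

Merge at B1: IN[B1] = OUT[B0] = {a: ⊤, b: ⊤, c: ⊤, d: ⊤, e: ⊤, f: +}

Answer: {a: ⊤, b: ⊤, c: ⊤, d: ⊤, e: ⊤, f: +}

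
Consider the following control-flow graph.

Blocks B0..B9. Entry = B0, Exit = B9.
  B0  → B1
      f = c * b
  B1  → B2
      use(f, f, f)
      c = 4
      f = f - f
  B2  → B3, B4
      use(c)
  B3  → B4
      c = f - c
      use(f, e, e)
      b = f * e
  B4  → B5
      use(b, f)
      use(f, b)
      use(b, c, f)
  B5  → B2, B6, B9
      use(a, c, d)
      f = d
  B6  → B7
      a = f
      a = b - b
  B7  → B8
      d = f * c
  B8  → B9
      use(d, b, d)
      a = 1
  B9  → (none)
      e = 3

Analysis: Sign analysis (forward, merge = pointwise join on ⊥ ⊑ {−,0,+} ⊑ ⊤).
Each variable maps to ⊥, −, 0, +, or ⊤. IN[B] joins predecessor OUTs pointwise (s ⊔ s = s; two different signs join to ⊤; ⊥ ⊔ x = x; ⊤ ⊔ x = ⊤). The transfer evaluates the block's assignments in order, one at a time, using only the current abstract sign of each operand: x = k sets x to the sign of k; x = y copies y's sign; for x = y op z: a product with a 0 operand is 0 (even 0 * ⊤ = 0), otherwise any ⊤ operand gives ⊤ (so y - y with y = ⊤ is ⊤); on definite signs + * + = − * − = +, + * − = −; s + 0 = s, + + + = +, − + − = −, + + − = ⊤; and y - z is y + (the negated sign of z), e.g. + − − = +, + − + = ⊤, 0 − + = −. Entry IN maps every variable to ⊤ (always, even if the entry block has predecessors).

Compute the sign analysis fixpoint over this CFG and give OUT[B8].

Answer: {a: +, b: ⊤, c: ⊤, d: ⊤, e: ⊤, f: ⊤}

Derivation:
Per-block solution:
  B0:  IN=(all ⊤)  OUT=(all ⊤)
  B1:  IN=(all ⊤)  OUT={c:+; rest ⊤}
  B2:  IN=(all ⊤)  OUT=(all ⊤)
  B3:  IN=(all ⊤)  OUT=(all ⊤)
  B4:  IN=(all ⊤)  OUT=(all ⊤)
  B5:  IN=(all ⊤)  OUT=(all ⊤)
  B6:  IN=(all ⊤)  OUT=(all ⊤)
  B7:  IN=(all ⊤)  OUT=(all ⊤)
  B8:  IN=(all ⊤)  OUT={a:+; rest ⊤}
  B9:  IN=(all ⊤)  OUT={e:+; rest ⊤}

Merge at B8: IN[B8] = OUT[B7] = {a: ⊤, b: ⊤, c: ⊤, d: ⊤, e: ⊤, f: ⊤}
Applying B8's transfer function to that IN value gives OUT[B8] (row B8 above).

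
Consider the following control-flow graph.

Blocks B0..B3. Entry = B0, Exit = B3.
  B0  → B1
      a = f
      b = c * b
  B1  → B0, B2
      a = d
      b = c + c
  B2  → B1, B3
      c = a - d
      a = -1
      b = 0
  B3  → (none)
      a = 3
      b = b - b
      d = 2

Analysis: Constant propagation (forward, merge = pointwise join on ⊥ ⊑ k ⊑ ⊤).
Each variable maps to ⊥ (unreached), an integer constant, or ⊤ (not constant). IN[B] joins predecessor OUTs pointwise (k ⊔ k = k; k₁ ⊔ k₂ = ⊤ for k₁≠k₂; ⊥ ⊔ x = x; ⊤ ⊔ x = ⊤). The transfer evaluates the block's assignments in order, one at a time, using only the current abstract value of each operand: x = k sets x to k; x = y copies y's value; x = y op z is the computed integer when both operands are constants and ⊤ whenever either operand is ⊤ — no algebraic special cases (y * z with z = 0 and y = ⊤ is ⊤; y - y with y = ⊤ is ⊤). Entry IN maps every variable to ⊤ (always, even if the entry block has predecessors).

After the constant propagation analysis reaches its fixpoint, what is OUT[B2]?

Answer: {a: -1, b: 0, c: ⊤, d: ⊤, e: ⊤, f: ⊤}

Derivation:
Converged values:
  B0:   IN=(all ⊤)   OUT=(all ⊤)
  B1:   IN=(all ⊤)   OUT=(all ⊤)
  B2:   IN=(all ⊤)   OUT={a:-1, b:0; rest ⊤}
  B3:   IN={a:-1, b:0; rest ⊤}   OUT={a:3, b:0, d:2; rest ⊤}

Merge at B2: IN[B2] = OUT[B1] = {a: ⊤, b: ⊤, c: ⊤, d: ⊤, e: ⊤, f: ⊤}
Applying B2's transfer function to that IN value gives OUT[B2] (row B2 above).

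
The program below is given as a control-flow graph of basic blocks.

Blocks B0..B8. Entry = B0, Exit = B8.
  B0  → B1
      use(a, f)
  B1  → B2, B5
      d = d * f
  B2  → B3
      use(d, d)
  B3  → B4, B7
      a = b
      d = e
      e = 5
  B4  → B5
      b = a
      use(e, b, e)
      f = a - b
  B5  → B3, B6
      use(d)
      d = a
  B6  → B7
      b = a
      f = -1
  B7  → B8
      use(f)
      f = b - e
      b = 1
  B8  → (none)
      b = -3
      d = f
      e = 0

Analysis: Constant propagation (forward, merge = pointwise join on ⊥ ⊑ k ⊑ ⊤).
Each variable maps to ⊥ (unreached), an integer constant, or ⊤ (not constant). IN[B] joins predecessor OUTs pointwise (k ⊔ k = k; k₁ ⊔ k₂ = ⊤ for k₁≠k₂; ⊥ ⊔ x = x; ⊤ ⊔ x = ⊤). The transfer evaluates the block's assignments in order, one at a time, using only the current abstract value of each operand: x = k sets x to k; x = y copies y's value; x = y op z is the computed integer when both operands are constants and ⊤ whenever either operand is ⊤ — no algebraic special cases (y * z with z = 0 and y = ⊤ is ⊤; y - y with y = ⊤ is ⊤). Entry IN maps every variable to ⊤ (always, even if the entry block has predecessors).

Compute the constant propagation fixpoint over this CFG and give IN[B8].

Per-block solution:
  B0:  IN=(all ⊤)  OUT=(all ⊤)
  B1:  IN=(all ⊤)  OUT=(all ⊤)
  B2:  IN=(all ⊤)  OUT=(all ⊤)
  B3:  IN=(all ⊤)  OUT={e:5; rest ⊤}
  B4:  IN={e:5; rest ⊤}  OUT={e:5; rest ⊤}
  B5:  IN=(all ⊤)  OUT=(all ⊤)
  B6:  IN=(all ⊤)  OUT={f:-1; rest ⊤}
  B7:  IN=(all ⊤)  OUT={b:1; rest ⊤}
  B8:  IN={b:1; rest ⊤}  OUT={b:-3, e:0; rest ⊤}

Merge at B8: IN[B8] = OUT[B7] = {a: ⊤, b: 1, c: ⊤, d: ⊤, e: ⊤, f: ⊤}

Answer: {a: ⊤, b: 1, c: ⊤, d: ⊤, e: ⊤, f: ⊤}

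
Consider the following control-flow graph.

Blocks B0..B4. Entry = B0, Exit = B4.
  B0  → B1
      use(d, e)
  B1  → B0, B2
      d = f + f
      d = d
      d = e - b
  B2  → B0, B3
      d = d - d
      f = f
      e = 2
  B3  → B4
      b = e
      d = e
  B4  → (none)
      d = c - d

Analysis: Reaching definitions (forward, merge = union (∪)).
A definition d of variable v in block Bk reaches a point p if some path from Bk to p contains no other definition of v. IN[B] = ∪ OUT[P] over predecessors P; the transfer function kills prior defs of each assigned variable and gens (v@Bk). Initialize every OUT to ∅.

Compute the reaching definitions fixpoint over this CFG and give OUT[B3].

Answer: {b@B3, d@B3, e@B2, f@B2}

Derivation:
Per-block solution:
  B0:   IN={d@B1, d@B2, e@B2, f@B2}   OUT={d@B1, d@B2, e@B2, f@B2}
  B1:   IN={d@B1, d@B2, e@B2, f@B2}   OUT={d@B1, e@B2, f@B2}
  B2:   IN={d@B1, e@B2, f@B2}   OUT={d@B2, e@B2, f@B2}
  B3:   IN={d@B2, e@B2, f@B2}   OUT={b@B3, d@B3, e@B2, f@B2}
  B4:   IN={b@B3, d@B3, e@B2, f@B2}   OUT={b@B3, d@B4, e@B2, f@B2}

Merge at B3: IN[B3] = OUT[B2] = {d@B2, e@B2, f@B2}
Applying B3's transfer function to that IN value gives OUT[B3] (row B3 above).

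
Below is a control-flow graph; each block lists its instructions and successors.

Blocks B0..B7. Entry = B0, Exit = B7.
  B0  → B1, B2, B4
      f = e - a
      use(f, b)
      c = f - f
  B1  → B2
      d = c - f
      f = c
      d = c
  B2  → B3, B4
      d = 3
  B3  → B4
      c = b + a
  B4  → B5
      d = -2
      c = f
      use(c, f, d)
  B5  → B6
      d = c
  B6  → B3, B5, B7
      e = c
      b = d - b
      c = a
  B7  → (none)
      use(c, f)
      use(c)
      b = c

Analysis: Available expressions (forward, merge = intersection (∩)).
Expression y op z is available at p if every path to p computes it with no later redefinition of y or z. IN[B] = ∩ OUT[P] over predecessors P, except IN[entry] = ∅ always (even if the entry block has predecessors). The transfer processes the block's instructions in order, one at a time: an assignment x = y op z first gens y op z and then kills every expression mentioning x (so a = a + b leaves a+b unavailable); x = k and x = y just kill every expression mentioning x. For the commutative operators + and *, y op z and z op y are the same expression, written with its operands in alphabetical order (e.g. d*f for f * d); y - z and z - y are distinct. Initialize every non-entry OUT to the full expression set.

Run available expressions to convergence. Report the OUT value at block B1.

Converged values:
  B0:   IN={}   OUT={e-a, f-f}
  B1:   IN={e-a, f-f}   OUT={e-a}
  B2:   IN={e-a}   OUT={e-a}
  B3:   IN={}   OUT={a+b}
  B4:   IN={}   OUT={}
  B5:   IN={}   OUT={}
  B6:   IN={}   OUT={}
  B7:   IN={}   OUT={}

Merge at B1: IN[B1] = OUT[B0] = {e-a, f-f}
Applying B1's transfer function to that IN value gives OUT[B1] (row B1 above).

Answer: {e-a}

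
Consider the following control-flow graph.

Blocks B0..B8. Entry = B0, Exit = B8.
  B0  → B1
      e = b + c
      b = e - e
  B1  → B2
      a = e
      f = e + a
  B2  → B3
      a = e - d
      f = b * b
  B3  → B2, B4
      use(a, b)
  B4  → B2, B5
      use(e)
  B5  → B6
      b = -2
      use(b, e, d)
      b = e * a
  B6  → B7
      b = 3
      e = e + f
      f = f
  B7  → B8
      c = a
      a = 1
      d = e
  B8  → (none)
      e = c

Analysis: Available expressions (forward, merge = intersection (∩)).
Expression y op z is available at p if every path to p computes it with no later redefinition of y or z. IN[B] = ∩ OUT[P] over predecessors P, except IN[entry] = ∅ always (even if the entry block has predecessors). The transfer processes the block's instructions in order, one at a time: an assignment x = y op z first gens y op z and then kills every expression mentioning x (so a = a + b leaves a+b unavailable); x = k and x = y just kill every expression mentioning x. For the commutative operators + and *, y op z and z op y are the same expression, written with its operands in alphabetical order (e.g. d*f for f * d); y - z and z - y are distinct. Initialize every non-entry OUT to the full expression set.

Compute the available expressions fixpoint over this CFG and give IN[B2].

Answer: {e-e}

Derivation:
Per-block solution:
  B0:   IN={}   OUT={e-e}
  B1:   IN={e-e}   OUT={a+e, e-e}
  B2:   IN={e-e}   OUT={b*b, e-d, e-e}
  B3:   IN={b*b, e-d, e-e}   OUT={b*b, e-d, e-e}
  B4:   IN={b*b, e-d, e-e}   OUT={b*b, e-d, e-e}
  B5:   IN={b*b, e-d, e-e}   OUT={a*e, e-d, e-e}
  B6:   IN={a*e, e-d, e-e}   OUT={}
  B7:   IN={}   OUT={}
  B8:   IN={}   OUT={}

Merge at B2: IN[B2] = OUT[B1] ∩ OUT[B3] ∩ OUT[B4] = {e-e}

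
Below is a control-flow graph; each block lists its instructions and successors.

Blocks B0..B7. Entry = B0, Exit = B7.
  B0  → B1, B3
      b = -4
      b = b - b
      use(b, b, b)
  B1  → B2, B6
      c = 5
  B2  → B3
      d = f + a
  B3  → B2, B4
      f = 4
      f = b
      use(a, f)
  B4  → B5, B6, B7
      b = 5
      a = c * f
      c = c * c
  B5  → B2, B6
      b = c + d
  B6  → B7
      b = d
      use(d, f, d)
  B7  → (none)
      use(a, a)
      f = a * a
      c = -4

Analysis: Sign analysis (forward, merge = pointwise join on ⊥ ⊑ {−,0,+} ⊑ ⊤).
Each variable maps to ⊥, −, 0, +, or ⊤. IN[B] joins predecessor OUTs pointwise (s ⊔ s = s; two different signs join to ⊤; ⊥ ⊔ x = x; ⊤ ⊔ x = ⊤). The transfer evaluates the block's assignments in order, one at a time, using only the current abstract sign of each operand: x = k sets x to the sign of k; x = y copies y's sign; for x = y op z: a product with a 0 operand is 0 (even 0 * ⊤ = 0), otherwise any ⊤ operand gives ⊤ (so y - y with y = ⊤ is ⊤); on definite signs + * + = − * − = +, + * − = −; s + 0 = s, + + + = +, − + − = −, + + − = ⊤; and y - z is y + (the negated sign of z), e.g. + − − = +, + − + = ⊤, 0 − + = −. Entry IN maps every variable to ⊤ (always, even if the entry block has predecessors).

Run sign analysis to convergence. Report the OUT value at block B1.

Fixpoint table:
  B0:   IN=(all ⊤)   OUT=(all ⊤)
  B1:   IN=(all ⊤)   OUT={c:+; rest ⊤}
  B2:   IN=(all ⊤)   OUT=(all ⊤)
  B3:   IN=(all ⊤)   OUT=(all ⊤)
  B4:   IN=(all ⊤)   OUT={b:+; rest ⊤}
  B5:   IN={b:+; rest ⊤}   OUT=(all ⊤)
  B6:   IN=(all ⊤)   OUT=(all ⊤)
  B7:   IN=(all ⊤)   OUT={c:-; rest ⊤}

Merge at B1: IN[B1] = OUT[B0] = {a: ⊤, b: ⊤, c: ⊤, d: ⊤, e: ⊤, f: ⊤}
Applying B1's transfer function to that IN value gives OUT[B1] (row B1 above).

Answer: {a: ⊤, b: ⊤, c: +, d: ⊤, e: ⊤, f: ⊤}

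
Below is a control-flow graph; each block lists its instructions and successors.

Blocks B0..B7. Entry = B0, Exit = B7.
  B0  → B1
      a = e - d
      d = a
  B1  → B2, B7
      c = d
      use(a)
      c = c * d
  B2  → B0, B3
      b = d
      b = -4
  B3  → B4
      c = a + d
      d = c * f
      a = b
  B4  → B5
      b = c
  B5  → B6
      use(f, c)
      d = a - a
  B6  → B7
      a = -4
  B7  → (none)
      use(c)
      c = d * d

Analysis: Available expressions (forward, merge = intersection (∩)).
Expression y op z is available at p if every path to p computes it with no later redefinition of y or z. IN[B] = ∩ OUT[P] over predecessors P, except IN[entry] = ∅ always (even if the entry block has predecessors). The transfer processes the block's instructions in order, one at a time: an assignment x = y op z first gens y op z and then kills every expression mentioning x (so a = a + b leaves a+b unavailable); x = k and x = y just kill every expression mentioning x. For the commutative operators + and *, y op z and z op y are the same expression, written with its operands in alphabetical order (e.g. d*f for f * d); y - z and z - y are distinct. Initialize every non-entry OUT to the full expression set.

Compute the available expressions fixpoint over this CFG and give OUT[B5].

Answer: {a-a, c*f}

Working:
Per-block solution:
  B0: | IN={} | OUT={}
  B1: | IN={} | OUT={}
  B2: | IN={} | OUT={}
  B3: | IN={} | OUT={c*f}
  B4: | IN={c*f} | OUT={c*f}
  B5: | IN={c*f} | OUT={a-a, c*f}
  B6: | IN={a-a, c*f} | OUT={c*f}
  B7: | IN={} | OUT={d*d}

Merge at B5: IN[B5] = OUT[B4] = {c*f}
Applying B5's transfer function to that IN value gives OUT[B5] (row B5 above).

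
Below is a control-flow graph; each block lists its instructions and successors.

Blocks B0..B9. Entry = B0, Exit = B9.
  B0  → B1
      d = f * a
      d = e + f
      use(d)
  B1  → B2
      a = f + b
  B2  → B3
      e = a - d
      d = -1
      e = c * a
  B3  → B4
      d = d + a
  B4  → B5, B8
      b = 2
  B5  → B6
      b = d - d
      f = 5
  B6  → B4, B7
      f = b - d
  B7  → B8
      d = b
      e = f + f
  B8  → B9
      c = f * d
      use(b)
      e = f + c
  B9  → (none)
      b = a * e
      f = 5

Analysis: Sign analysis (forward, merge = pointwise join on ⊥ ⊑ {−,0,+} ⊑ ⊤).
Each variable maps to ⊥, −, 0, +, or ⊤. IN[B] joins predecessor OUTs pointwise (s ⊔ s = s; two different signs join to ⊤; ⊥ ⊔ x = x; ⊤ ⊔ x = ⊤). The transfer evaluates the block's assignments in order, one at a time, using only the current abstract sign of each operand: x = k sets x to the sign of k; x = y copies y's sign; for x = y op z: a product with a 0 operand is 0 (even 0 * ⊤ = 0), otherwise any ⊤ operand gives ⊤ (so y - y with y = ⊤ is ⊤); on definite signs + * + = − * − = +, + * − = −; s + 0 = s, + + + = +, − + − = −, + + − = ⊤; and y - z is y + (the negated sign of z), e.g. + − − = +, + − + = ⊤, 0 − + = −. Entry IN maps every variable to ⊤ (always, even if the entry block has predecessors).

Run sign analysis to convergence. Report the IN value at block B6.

Fixpoint table:
  B0:   IN=(all ⊤)   OUT=(all ⊤)
  B1:   IN=(all ⊤)   OUT=(all ⊤)
  B2:   IN=(all ⊤)   OUT={d:-; rest ⊤}
  B3:   IN={d:-; rest ⊤}   OUT=(all ⊤)
  B4:   IN=(all ⊤)   OUT={b:+; rest ⊤}
  B5:   IN={b:+; rest ⊤}   OUT={f:+; rest ⊤}
  B6:   IN={f:+; rest ⊤}   OUT=(all ⊤)
  B7:   IN=(all ⊤)   OUT=(all ⊤)
  B8:   IN=(all ⊤)   OUT=(all ⊤)
  B9:   IN=(all ⊤)   OUT={f:+; rest ⊤}

Merge at B6: IN[B6] = OUT[B5] = {a: ⊤, b: ⊤, c: ⊤, d: ⊤, e: ⊤, f: +}

Answer: {a: ⊤, b: ⊤, c: ⊤, d: ⊤, e: ⊤, f: +}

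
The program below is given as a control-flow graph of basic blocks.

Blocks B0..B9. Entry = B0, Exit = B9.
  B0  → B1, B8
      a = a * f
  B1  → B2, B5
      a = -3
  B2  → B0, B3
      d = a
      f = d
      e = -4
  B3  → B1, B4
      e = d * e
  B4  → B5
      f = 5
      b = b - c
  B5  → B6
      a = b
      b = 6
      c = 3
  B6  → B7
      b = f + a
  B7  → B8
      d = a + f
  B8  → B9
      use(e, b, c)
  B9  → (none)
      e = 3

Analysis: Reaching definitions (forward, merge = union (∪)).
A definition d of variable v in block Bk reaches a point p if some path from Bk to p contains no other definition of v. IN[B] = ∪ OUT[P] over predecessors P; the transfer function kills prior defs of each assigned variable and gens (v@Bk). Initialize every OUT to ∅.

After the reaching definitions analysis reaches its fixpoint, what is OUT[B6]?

Fixpoint table:
  B0:   IN={a@B1, d@B2, e@B2, f@B2}   OUT={a@B0, d@B2, e@B2, f@B2}
  B1:   IN={a@B0, a@B1, d@B2, e@B2, e@B3, f@B2}   OUT={a@B1, d@B2, e@B2, e@B3, f@B2}
  B2:   IN={a@B1, d@B2, e@B2, e@B3, f@B2}   OUT={a@B1, d@B2, e@B2, f@B2}
  B3:   IN={a@B1, d@B2, e@B2, f@B2}   OUT={a@B1, d@B2, e@B3, f@B2}
  B4:   IN={a@B1, d@B2, e@B3, f@B2}   OUT={a@B1, b@B4, d@B2, e@B3, f@B4}
  B5:   IN={a@B1, b@B4, d@B2, e@B2, e@B3, f@B2, f@B4}   OUT={a@B5, b@B5, c@B5, d@B2, e@B2, e@B3, f@B2, f@B4}
  B6:   IN={a@B5, b@B5, c@B5, d@B2, e@B2, e@B3, f@B2, f@B4}   OUT={a@B5, b@B6, c@B5, d@B2, e@B2, e@B3, f@B2, f@B4}
  B7:   IN={a@B5, b@B6, c@B5, d@B2, e@B2, e@B3, f@B2, f@B4}   OUT={a@B5, b@B6, c@B5, d@B7, e@B2, e@B3, f@B2, f@B4}
  B8:   IN={a@B0, a@B5, b@B6, c@B5, d@B2, d@B7, e@B2, e@B3, f@B2, f@B4}   OUT={a@B0, a@B5, b@B6, c@B5, d@B2, d@B7, e@B2, e@B3, f@B2, f@B4}
  B9:   IN={a@B0, a@B5, b@B6, c@B5, d@B2, d@B7, e@B2, e@B3, f@B2, f@B4}   OUT={a@B0, a@B5, b@B6, c@B5, d@B2, d@B7, e@B9, f@B2, f@B4}

Merge at B6: IN[B6] = OUT[B5] = {a@B5, b@B5, c@B5, d@B2, e@B2, e@B3, f@B2, f@B4}
Applying B6's transfer function to that IN value gives OUT[B6] (row B6 above).

Answer: {a@B5, b@B6, c@B5, d@B2, e@B2, e@B3, f@B2, f@B4}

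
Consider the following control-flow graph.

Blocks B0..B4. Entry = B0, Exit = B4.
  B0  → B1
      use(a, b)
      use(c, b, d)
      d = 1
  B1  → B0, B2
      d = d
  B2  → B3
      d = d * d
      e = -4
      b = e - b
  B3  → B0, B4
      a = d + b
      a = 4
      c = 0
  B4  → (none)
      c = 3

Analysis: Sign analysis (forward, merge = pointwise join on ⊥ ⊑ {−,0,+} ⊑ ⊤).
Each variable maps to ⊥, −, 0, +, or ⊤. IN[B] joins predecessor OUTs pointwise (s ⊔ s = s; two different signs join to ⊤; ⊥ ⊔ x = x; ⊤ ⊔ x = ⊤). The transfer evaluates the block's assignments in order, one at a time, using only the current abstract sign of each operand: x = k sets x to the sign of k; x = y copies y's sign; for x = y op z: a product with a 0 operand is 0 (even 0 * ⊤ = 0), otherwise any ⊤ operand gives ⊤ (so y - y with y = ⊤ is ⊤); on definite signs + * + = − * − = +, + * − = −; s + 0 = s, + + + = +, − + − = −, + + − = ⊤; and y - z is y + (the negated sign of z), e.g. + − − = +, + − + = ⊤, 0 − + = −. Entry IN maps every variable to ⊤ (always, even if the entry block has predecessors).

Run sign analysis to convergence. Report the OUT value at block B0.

Fixpoint table:
  B0: | IN=(all ⊤) | OUT={d:+; rest ⊤}
  B1: | IN={d:+; rest ⊤} | OUT={d:+; rest ⊤}
  B2: | IN={d:+; rest ⊤} | OUT={d:+, e:-; rest ⊤}
  B3: | IN={d:+, e:-; rest ⊤} | OUT={a:+, c:0, d:+, e:-; rest ⊤}
  B4: | IN={a:+, c:0, d:+, e:-; rest ⊤} | OUT={a:+, c:+, d:+, e:-; rest ⊤}

Merge at B0 (entry node, so the boundary value (all ⊤) is joined with the incoming edge(s)): IN[B0] = (all ⊤) ⊔ OUT[B1] ⊔ OUT[B3] = {a: ⊤, b: ⊤, c: ⊤, d: ⊤, e: ⊤, f: ⊤}
Applying B0's transfer function to that IN value gives OUT[B0] (row B0 above).

Answer: {a: ⊤, b: ⊤, c: ⊤, d: +, e: ⊤, f: ⊤}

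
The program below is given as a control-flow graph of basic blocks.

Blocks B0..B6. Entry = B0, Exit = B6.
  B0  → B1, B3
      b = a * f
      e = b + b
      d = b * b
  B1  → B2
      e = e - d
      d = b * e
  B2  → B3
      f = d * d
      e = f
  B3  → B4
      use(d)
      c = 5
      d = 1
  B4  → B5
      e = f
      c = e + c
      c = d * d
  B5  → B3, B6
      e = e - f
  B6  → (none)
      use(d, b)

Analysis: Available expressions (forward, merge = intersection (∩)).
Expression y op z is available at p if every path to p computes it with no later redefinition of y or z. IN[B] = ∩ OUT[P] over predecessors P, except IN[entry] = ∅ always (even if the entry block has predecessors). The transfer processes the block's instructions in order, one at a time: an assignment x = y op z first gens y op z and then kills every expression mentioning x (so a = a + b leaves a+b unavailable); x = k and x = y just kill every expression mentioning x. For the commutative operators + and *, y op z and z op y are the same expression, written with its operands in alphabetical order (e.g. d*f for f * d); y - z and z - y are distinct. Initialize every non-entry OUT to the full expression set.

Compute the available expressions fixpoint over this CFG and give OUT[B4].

Fixpoint table:
  B0:  IN={}  OUT={a*f, b*b, b+b}
  B1:  IN={a*f, b*b, b+b}  OUT={a*f, b*b, b*e, b+b}
  B2:  IN={a*f, b*b, b*e, b+b}  OUT={b*b, b+b, d*d}
  B3:  IN={b*b, b+b}  OUT={b*b, b+b}
  B4:  IN={b*b, b+b}  OUT={b*b, b+b, d*d}
  B5:  IN={b*b, b+b, d*d}  OUT={b*b, b+b, d*d}
  B6:  IN={b*b, b+b, d*d}  OUT={b*b, b+b, d*d}

Merge at B4: IN[B4] = OUT[B3] = {b*b, b+b}
Applying B4's transfer function to that IN value gives OUT[B4] (row B4 above).

Answer: {b*b, b+b, d*d}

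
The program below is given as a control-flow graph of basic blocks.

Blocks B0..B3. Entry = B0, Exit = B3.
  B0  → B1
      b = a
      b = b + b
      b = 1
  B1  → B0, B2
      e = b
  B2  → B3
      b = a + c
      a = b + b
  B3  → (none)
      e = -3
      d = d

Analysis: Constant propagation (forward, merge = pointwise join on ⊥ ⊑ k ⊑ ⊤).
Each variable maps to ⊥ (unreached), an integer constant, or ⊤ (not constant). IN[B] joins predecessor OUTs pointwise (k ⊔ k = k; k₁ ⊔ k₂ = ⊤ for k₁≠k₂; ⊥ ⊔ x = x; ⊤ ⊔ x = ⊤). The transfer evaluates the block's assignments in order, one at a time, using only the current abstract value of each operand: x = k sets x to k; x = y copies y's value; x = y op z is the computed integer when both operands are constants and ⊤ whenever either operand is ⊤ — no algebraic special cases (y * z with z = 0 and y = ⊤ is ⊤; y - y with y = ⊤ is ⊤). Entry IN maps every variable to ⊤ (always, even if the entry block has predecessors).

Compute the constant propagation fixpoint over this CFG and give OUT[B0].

Per-block solution:
  B0: | IN=(all ⊤) | OUT={b:1; rest ⊤}
  B1: | IN={b:1; rest ⊤} | OUT={b:1, e:1; rest ⊤}
  B2: | IN={b:1, e:1; rest ⊤} | OUT={e:1; rest ⊤}
  B3: | IN={e:1; rest ⊤} | OUT={e:-3; rest ⊤}

Merge at B0 (entry node, so the boundary value (all ⊤) is joined with the incoming edge(s)): IN[B0] = (all ⊤) ⊔ OUT[B1] = {a: ⊤, b: ⊤, c: ⊤, d: ⊤, e: ⊤, f: ⊤}
Applying B0's transfer function to that IN value gives OUT[B0] (row B0 above).

Answer: {a: ⊤, b: 1, c: ⊤, d: ⊤, e: ⊤, f: ⊤}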